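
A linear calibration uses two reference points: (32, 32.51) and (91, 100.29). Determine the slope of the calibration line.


slope = (y2 - y1) / (x2 - x1)
= (100.29 - 32.51) / (91 - 32)
= 67.7800 / 59
= 1.1488

1.1488


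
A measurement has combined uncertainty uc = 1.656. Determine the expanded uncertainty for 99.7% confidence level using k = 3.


U = k * uc
U = 3 * 1.656
U = 4.9680

4.9680


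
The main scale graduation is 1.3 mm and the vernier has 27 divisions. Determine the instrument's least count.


LC = MSD / n_div
= 1.3 / 27
= 0.0481

0.0481


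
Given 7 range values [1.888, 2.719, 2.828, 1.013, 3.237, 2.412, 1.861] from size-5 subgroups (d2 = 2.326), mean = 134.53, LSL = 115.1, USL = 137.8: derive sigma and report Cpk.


R_bar = (1.888 + 2.719 + 2.828 + 1.013 + 3.237 + 2.412 + 1.861) / 7 = 2.2797143
sigma = R_bar / d2 = 2.2797143 / 2.326 = 0.98010073
Cp = (USL - LSL)/(6*sigma) = (137.8 - 115.1)/(6*0.98010073) = 3.8601
Cpu = (137.8 - 134.53)/(3*0.98010073) = 1.1121
Cpl = (134.53 - 115.1)/(3*0.98010073) = 6.6082
Cpk = min(Cpu, Cpl) = 1.1121

1.1121


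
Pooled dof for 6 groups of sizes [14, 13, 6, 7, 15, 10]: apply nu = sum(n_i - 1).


nu = sum_i (n_i - 1)
nu = ((14 - 1) + (13 - 1) + (6 - 1) + (7 - 1) + (15 - 1) + (10 - 1))
nu = 13 + 12 + 5 + 6 + 14 + 9
nu = 59

59


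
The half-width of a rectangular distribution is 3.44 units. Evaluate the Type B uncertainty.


u_B = half_width / sqrt(3)
u_B = 3.44 / 1.7320508
u_B = 1.9861

1.9861


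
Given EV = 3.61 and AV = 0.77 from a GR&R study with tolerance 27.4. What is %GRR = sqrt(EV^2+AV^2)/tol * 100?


GRR = sqrt(EV^2 + AV^2) = sqrt(3.61^2 + 0.77^2) = 3.6912058
%GRR = GRR / tol * 100 = 3.6912058 / 27.4 * 100
%GRR = 13.4716

13.4716


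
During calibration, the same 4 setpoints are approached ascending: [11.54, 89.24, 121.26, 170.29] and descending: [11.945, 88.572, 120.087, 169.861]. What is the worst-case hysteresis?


|11.54 - 11.945| = 0.4050
|89.24 - 88.572| = 0.6680
|121.26 - 120.087| = 1.1730
|170.29 - 169.861| = 0.4290
hysteresis = max(diffs) = 1.1730

1.1730


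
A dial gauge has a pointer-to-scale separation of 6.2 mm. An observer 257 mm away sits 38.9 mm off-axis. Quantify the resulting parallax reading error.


error = h * offset / d
= 6.2 * 38.9 / 257
= 0.9384

0.9384


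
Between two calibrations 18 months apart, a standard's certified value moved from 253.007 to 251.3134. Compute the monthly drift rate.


rate = (v2 - v1) / months
= (251.3134 - 253.007) / 18
= -1.6936 / 18
= -0.0941

-0.0941


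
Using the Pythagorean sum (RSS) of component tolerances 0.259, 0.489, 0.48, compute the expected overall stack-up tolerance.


RSS = sqrt(0.259^2 + 0.489^2 + 0.48^2)
= sqrt(0.536602)
= 0.7325

0.7325


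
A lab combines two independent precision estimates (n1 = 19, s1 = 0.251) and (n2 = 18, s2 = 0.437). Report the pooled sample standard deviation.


s_p = sqrt(((n1-1)*s1^2 + (n2-1)*s2^2) / (n1+n2-2))
numerator = (19-1)*0.251^2 + (18-1)*0.437^2 = 1.134018 + 3.246473 = 4.380491
denominator = 19 + 18 - 2 = 35
s_p^2 = 4.380491 / 35 = 0.12515689
s_p = sqrt(0.12515689) = 0.3538

0.3538


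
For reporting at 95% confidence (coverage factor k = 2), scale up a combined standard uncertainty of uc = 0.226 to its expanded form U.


U = k * uc
U = 2 * 0.226
U = 0.4520

0.4520


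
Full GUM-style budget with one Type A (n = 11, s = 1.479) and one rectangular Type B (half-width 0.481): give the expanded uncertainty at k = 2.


u_A = s / sqrt(n) = 1.479 / sqrt(11) = 0.44593528
u_B = half_width / sqrt(3) = 0.481 / sqrt(3) = 0.27770548
uc = sqrt(u_A^2 + u_B^2) = sqrt(0.44593528^2 + 0.27770548^2) = 0.52533666
U = k * uc = 2 * 0.52533666
U = 1.0507

1.0507


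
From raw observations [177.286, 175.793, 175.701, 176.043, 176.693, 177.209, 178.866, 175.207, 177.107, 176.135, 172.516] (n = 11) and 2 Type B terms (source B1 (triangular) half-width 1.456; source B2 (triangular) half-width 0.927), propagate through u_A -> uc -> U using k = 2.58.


mean = (177.286 + 175.793 + 175.701 + 176.043 + 176.693 + 177.209 + 178.866 + 175.207 + 177.107 + 176.135 + 172.516) / 11 = 176.2323636
s = sqrt(sum((x - mean)^2)/(n-1)) = 1.5925024
u_A = s / sqrt(n) = 1.5925024 / sqrt(11) = 0.48015754
u_B1 = 1.456 / sqrt(6) = 0.59440951
u_B2 = 0.927 / sqrt(6) = 0.37844617
uc = sqrt(0.48015754^2 + 0.59440951^2 + 0.37844617^2) = 0.85269891
U = k * uc = 2.58 * 0.85269891
U = 2.2000

2.2000


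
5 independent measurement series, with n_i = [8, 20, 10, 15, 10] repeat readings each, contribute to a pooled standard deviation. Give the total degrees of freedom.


nu = sum_i (n_i - 1)
nu = ((8 - 1) + (20 - 1) + (10 - 1) + (15 - 1) + (10 - 1))
nu = 7 + 19 + 9 + 14 + 9
nu = 58

58


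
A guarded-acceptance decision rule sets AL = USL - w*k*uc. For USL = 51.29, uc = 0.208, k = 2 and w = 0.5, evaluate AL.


U = k * uc = 2 * 0.208 = 0.416
guard band g = w * U = 0.5 * 0.416 = 0.208
AL = USL - g = 51.29 - 0.208
AL = 51.0820

51.0820


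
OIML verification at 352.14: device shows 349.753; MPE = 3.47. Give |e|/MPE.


e = indication - reference = 349.753 - 352.14 = -2.3870
|e| = 2.3870
ratio = |e| / MPE = 2.3870 / 3.47
ratio = 0.6879

0.6879


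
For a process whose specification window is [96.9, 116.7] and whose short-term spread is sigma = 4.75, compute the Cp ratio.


Cp = (USL - LSL) / (6 * sigma)
= (116.7 - 96.9) / (6 * 4.75)
= 19.8000 / 28.5000
= 0.6947

0.6947


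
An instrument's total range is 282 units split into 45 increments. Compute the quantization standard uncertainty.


resolution = range / divisions
resolution = 282 / 45 = 6.2666667
u_res = resolution / (2*sqrt(3))
u_res = 6.2666667 / 3.4641016
u_res = 1.8090

1.8090


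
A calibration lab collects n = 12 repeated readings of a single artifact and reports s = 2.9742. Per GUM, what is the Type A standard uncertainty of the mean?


u_A = s / sqrt(n)
u_A = 2.9742 / sqrt(12)
u_A = 2.9742 / 3.4641016
u_A = 0.8586

0.8586


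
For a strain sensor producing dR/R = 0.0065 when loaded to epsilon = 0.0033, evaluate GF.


GF = (dR/R) / epsilon
= 0.0065 / 0.0033
= 1.9697

1.9697


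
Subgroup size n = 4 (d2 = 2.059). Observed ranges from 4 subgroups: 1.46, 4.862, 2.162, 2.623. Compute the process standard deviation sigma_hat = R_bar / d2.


R_bar = (1.46 + 4.862 + 2.162 + 2.623) / 4
R_bar = 11.107 / 4 = 2.77675
sigma_hat = R_bar / d2 = 2.77675 / 2.059 = 1.3486

1.3486


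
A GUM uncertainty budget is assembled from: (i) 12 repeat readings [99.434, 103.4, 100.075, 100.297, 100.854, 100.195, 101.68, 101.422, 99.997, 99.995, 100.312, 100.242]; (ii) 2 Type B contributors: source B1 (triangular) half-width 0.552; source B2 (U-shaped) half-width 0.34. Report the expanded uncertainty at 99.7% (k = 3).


mean = (99.434 + 103.4 + 100.075 + 100.297 + 100.854 + 100.195 + 101.68 + 101.422 + 99.997 + 99.995 + 100.312 + 100.242) / 12 = 100.6585833
s = sqrt(sum((x - mean)^2)/(n-1)) = 1.0675875
u_A = s / sqrt(n) = 1.0675875 / sqrt(12) = 0.30818597
u_B1 = 0.552 / sqrt(6) = 0.22535306
u_B2 = 0.34 / sqrt(2) = 0.24041631
uc = sqrt(0.30818597^2 + 0.22535306^2 + 0.24041631^2) = 0.45117912
U = k * uc = 3 * 0.45117912
U = 1.3535

1.3535


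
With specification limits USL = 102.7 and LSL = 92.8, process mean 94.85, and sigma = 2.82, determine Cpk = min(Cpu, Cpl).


Cpu = (USL - mean) / (3*sigma) = (102.7 - 94.85) / (3*2.82) = 0.9279
Cpl = (mean - LSL) / (3*sigma) = (94.85 - 92.8) / (3*2.82) = 0.2423
Cpk = min(Cpu, Cpl) = 0.2423

0.2423


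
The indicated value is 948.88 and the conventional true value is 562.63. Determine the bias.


Systematic error = measured - true
= 948.88 - 562.63
= 386.2500

386.2500


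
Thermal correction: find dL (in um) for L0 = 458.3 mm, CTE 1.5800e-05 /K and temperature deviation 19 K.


dL = L * alpha * dT
= 458.3 * 1.5800e-05 * 19
= 0.1375817 mm
dL_um = 0.1375817 * 1000 = 137.5817 um

137.5817


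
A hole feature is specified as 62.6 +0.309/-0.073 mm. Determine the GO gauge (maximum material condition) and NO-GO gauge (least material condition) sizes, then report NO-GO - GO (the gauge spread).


GO = nominal - lower_tol (smallest hole = maximum material condition)
GO = 62.6 - 0.073 = 62.527
NO-GO = nominal + upper_tol (largest hole = least material condition)
NO-GO = 62.6 + 0.309 = 62.909
spread = NO-GO - GO = 62.909 - 62.527 = 0.3820

0.3820


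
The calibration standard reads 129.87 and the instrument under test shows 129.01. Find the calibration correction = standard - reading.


Correction = standard - reading
= 129.87 - 129.01
= 0.8600

0.8600


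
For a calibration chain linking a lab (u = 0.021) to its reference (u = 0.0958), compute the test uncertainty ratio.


TUR = u_lab / u_ref
= 0.021 / 0.0958
= 0.2192

0.2192


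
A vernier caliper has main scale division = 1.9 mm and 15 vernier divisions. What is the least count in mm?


LC = MSD / n_div
= 1.9 / 15
= 0.1267

0.1267


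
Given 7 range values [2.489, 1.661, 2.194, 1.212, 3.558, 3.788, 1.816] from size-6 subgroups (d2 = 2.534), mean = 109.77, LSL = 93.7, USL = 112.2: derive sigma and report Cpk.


R_bar = (2.489 + 1.661 + 2.194 + 1.212 + 3.558 + 3.788 + 1.816) / 7 = 2.3882857
sigma = R_bar / d2 = 2.3882857 / 2.534 = 0.94249633
Cp = (USL - LSL)/(6*sigma) = (112.2 - 93.7)/(6*0.94249633) = 3.2715
Cpu = (112.2 - 109.77)/(3*0.94249633) = 0.8594
Cpl = (109.77 - 93.7)/(3*0.94249633) = 5.6835
Cpk = min(Cpu, Cpl) = 0.8594

0.8594


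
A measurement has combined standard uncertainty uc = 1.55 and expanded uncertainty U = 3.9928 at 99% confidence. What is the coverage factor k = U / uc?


k = U / uc
k = 3.9928 / 1.55
k = 2.576

2.576


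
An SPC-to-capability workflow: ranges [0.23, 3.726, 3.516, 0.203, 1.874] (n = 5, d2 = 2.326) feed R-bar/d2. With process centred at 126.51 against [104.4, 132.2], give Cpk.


R_bar = (0.23 + 3.726 + 3.516 + 0.203 + 1.874) / 5 = 1.9098
sigma = R_bar / d2 = 1.9098 / 2.326 = 0.82106621
Cp = (USL - LSL)/(6*sigma) = (132.2 - 104.4)/(6*0.82106621) = 5.6431
Cpu = (132.2 - 126.51)/(3*0.82106621) = 2.3100
Cpl = (126.51 - 104.4)/(3*0.82106621) = 8.9761
Cpk = min(Cpu, Cpl) = 2.3100

2.3100


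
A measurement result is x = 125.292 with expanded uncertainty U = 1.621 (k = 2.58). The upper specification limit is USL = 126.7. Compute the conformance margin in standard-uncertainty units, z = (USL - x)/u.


u = U / k = 1.621 / 2.58 = 0.62829457
margin = |USL - x| = |126.7 - 125.292| = 1.408
z = margin / u = 1.408 / 0.62829457
z = 2.2410

2.2410


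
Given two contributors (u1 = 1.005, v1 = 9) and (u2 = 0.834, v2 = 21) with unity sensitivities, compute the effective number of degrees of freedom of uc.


uc = sqrt(u1^2 + u2^2) = sqrt(1.005^2 + 0.834^2) = 1.3059789
v_eff = uc^4 / (u1^4/v1 + u2^4/v2)
= 1.3059789^4 / (1.005^4/9 + 0.834^4/21)
= 2.9090062 / 0.13638806
v_eff = 21.3289

21.3289


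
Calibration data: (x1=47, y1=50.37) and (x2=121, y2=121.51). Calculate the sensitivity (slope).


slope = (y2 - y1) / (x2 - x1)
= (121.51 - 50.37) / (121 - 47)
= 71.1400 / 74
= 0.9614

0.9614


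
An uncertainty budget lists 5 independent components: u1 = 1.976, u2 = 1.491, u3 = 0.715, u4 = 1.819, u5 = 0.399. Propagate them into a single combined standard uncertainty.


uc = sqrt(1.976^2 + 1.491^2 + 0.715^2 + 1.819^2 + 0.399^2)
uc = sqrt(10.106844)
uc = 3.1791

3.1791


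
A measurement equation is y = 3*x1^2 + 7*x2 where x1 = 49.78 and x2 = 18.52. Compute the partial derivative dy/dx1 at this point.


y = 3*x1^2 + 7*x2
dy/dx1 = 2*3*x1
Evaluate at x1 = 49.78: c1 = 6 * 49.78
c1 = 298.6800

298.6800


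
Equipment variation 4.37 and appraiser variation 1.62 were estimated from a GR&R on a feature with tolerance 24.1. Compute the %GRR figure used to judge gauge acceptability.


GRR = sqrt(EV^2 + AV^2) = sqrt(4.37^2 + 1.62^2) = 4.6606115
%GRR = GRR / tol * 100 = 4.6606115 / 24.1 * 100
%GRR = 19.3386

19.3386


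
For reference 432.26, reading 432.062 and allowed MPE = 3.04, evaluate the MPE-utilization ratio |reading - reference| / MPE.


e = indication - reference = 432.062 - 432.26 = -0.1980
|e| = 0.1980
ratio = |e| / MPE = 0.1980 / 3.04
ratio = 0.0651

0.0651


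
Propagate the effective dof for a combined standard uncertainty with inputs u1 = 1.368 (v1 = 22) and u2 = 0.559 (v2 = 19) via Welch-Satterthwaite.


uc = sqrt(u1^2 + u2^2) = sqrt(1.368^2 + 0.559^2) = 1.4778041
v_eff = uc^4 / (u1^4/v1 + u2^4/v2)
= 1.4778041^4 / (1.368^4/22 + 0.559^4/19)
= 4.7694409 / 0.16433135
v_eff = 29.0233

29.0233


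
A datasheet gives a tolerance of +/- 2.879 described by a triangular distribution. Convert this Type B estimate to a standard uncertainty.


u_B = half_width / sqrt(6)
u_B = 2.879 / 2.4494897
u_B = 1.1753

1.1753


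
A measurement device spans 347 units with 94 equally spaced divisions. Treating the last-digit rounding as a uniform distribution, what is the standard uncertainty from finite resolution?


resolution = range / divisions
resolution = 347 / 94 = 3.6914894
u_res = resolution / (2*sqrt(3))
u_res = 3.6914894 / 3.4641016
u_res = 1.0656

1.0656


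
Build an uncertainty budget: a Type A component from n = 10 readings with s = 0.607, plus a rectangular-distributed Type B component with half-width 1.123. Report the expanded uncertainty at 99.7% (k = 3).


u_A = s / sqrt(n) = 0.607 / sqrt(10) = 0.19195025
u_B = half_width / sqrt(3) = 1.123 / sqrt(3) = 0.64836435
uc = sqrt(u_A^2 + u_B^2) = sqrt(0.19195025^2 + 0.64836435^2) = 0.67618136
U = k * uc = 3 * 0.67618136
U = 2.0285

2.0285


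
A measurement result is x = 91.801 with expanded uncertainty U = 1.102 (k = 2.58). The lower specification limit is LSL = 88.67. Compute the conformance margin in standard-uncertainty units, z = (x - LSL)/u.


u = U / k = 1.102 / 2.58 = 0.42713178
margin = |LSL - x| = |88.67 - 91.801| = 3.131
z = margin / u = 3.131 / 0.42713178
z = 7.3303

7.3303


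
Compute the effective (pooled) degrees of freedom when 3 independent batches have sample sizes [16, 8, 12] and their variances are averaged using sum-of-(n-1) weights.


nu = sum_i (n_i - 1)
nu = ((16 - 1) + (8 - 1) + (12 - 1))
nu = 15 + 7 + 11
nu = 33

33


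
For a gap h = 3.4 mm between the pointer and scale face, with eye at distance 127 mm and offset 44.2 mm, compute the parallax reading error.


error = h * offset / d
= 3.4 * 44.2 / 127
= 1.1833

1.1833


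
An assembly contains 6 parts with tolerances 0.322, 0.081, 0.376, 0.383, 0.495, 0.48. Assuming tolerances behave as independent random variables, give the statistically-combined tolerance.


RSS = sqrt(0.322^2 + 0.081^2 + 0.376^2 + 0.383^2 + 0.495^2 + 0.48^2)
= sqrt(0.873735)
= 0.9347

0.9347


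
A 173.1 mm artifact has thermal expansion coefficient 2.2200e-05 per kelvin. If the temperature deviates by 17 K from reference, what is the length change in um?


dL = L * alpha * dT
= 173.1 * 2.2200e-05 * 17
= 0.0653279 mm
dL_um = 0.0653279 * 1000 = 65.3279 um

65.3279


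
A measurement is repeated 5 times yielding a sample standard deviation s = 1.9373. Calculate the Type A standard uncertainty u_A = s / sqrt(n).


u_A = s / sqrt(n)
u_A = 1.9373 / sqrt(5)
u_A = 1.9373 / 2.236068
u_A = 0.8664

0.8664


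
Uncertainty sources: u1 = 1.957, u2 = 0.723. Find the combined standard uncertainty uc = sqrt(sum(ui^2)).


uc = sqrt(1.957^2 + 0.723^2)
uc = sqrt(4.352578)
uc = 2.0863

2.0863


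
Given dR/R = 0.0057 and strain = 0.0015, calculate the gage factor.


GF = (dR/R) / epsilon
= 0.0057 / 0.0015
= 3.8000

3.8000


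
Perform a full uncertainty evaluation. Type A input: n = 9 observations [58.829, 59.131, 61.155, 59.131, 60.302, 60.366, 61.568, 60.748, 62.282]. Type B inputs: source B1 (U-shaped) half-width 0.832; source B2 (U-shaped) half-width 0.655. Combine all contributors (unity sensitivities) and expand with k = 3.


mean = (58.829 + 59.131 + 61.155 + 59.131 + 60.302 + 60.366 + 61.568 + 60.748 + 62.282) / 9 = 60.39022222
s = sqrt(sum((x - mean)^2)/(n-1)) = 1.1882729
u_A = s / sqrt(n) = 1.1882729 / sqrt(9) = 0.39609097
u_B1 = 0.832 / sqrt(2) = 0.58831284
u_B2 = 0.655 / sqrt(2) = 0.46315494
uc = sqrt(0.39609097^2 + 0.58831284^2 + 0.46315494^2) = 0.84706113
U = k * uc = 3 * 0.84706113
U = 2.5412

2.5412


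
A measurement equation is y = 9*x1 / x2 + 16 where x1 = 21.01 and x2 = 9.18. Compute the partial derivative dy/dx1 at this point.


y = 9*x1 / x2 + 16
dy/dx1 = 9/x2
Evaluate at x2 = 9.18: c1 = 9 / 9.18
c1 = 0.9804

0.9804


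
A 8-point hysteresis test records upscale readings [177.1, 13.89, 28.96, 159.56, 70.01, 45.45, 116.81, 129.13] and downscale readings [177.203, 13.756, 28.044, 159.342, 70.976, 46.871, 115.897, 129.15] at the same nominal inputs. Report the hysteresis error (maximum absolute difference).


|177.1 - 177.203| = 0.1030
|13.89 - 13.756| = 0.1340
|28.96 - 28.044| = 0.9160
|159.56 - 159.342| = 0.2180
|70.01 - 70.976| = 0.9660
|45.45 - 46.871| = 1.4210
|116.81 - 115.897| = 0.9130
|129.13 - 129.15| = 0.0200
hysteresis = max(diffs) = 1.4210

1.4210


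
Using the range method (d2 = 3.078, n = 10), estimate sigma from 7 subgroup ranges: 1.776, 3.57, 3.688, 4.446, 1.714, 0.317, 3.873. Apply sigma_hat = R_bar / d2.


R_bar = (1.776 + 3.57 + 3.688 + 4.446 + 1.714 + 0.317 + 3.873) / 7
R_bar = 19.384 / 7 = 2.7691429
sigma_hat = R_bar / d2 = 2.7691429 / 3.078 = 0.8997

0.8997


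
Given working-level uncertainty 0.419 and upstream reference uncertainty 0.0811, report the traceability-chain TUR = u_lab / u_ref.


TUR = u_lab / u_ref
= 0.419 / 0.0811
= 5.1665

5.1665


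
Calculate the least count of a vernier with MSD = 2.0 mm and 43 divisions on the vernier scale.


LC = MSD / n_div
= 2.0 / 43
= 0.0465

0.0465


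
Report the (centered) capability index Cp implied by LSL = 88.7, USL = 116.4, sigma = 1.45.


Cp = (USL - LSL) / (6 * sigma)
= (116.4 - 88.7) / (6 * 1.45)
= 27.7000 / 8.7000
= 3.1839

3.1839


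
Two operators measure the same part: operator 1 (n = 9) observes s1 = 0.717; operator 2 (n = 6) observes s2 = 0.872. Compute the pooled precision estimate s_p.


s_p = sqrt(((n1-1)*s1^2 + (n2-1)*s2^2) / (n1+n2-2))
numerator = (9-1)*0.717^2 + (6-1)*0.872^2 = 4.112712 + 3.80192 = 7.914632
denominator = 9 + 6 - 2 = 13
s_p^2 = 7.914632 / 13 = 0.60881785
s_p = sqrt(0.60881785) = 0.7803

0.7803


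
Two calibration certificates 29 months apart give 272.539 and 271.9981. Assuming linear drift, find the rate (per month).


rate = (v2 - v1) / months
= (271.9981 - 272.539) / 29
= -0.5409 / 29
= -0.0187

-0.0187


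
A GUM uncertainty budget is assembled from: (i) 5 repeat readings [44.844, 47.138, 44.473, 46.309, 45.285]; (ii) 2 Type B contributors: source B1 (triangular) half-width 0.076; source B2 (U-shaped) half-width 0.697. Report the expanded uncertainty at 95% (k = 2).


mean = (44.844 + 47.138 + 44.473 + 46.309 + 45.285) / 5 = 45.6098
s = sqrt(sum((x - mean)^2)/(n-1)) = 1.0964186
u_A = s / sqrt(n) = 1.0964186 / sqrt(5) = 0.4903333
u_B1 = 0.076 / sqrt(6) = 0.03102687
u_B2 = 0.697 / sqrt(2) = 0.49285343
uc = sqrt(0.4903333^2 + 0.03102687^2 + 0.49285343^2) = 0.69591229
U = k * uc = 2 * 0.69591229
U = 1.3918

1.3918


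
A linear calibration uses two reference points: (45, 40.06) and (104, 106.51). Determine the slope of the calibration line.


slope = (y2 - y1) / (x2 - x1)
= (106.51 - 40.06) / (104 - 45)
= 66.4500 / 59
= 1.1263

1.1263


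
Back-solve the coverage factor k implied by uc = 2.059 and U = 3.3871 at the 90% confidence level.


k = U / uc
k = 3.3871 / 2.059
k = 1.645

1.645


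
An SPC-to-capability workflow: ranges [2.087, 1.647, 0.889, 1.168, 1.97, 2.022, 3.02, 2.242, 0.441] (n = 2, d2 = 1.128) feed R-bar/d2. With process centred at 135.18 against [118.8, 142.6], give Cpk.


R_bar = (2.087 + 1.647 + 0.889 + 1.168 + 1.97 + 2.022 + 3.02 + 2.242 + 0.441) / 9 = 1.7206667
sigma = R_bar / d2 = 1.7206667 / 1.128 = 1.5254137
Cp = (USL - LSL)/(6*sigma) = (142.6 - 118.8)/(6*1.5254137) = 2.6004
Cpu = (142.6 - 135.18)/(3*1.5254137) = 1.6214
Cpl = (135.18 - 118.8)/(3*1.5254137) = 3.5794
Cpk = min(Cpu, Cpl) = 1.6214

1.6214


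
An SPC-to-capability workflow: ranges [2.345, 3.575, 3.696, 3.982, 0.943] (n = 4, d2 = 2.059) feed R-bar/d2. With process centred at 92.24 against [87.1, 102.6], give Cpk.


R_bar = (2.345 + 3.575 + 3.696 + 3.982 + 0.943) / 5 = 2.9082
sigma = R_bar / d2 = 2.9082 / 2.059 = 1.4124332
Cp = (USL - LSL)/(6*sigma) = (102.6 - 87.1)/(6*1.4124332) = 1.8290
Cpu = (102.6 - 92.24)/(3*1.4124332) = 2.4450
Cpl = (92.24 - 87.1)/(3*1.4124332) = 1.2130
Cpk = min(Cpu, Cpl) = 1.2130

1.2130


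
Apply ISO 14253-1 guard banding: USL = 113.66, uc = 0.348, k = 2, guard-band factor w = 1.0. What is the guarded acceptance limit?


U = k * uc = 2 * 0.348 = 0.696
guard band g = w * U = 1.0 * 0.696 = 0.696
AL = USL - g = 113.66 - 0.696
AL = 112.9640

112.9640


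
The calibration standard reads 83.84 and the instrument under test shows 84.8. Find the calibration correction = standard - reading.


Correction = standard - reading
= 83.84 - 84.8
= -0.9600

-0.9600


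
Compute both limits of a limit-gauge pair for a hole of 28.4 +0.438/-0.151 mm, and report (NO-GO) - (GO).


GO = nominal - lower_tol (smallest hole = maximum material condition)
GO = 28.4 - 0.151 = 28.249
NO-GO = nominal + upper_tol (largest hole = least material condition)
NO-GO = 28.4 + 0.438 = 28.838
spread = NO-GO - GO = 28.838 - 28.249 = 0.5890

0.5890


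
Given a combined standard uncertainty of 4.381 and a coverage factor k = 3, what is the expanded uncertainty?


U = k * uc
U = 3 * 4.381
U = 13.1430

13.1430


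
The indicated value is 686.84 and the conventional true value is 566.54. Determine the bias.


Systematic error = measured - true
= 686.84 - 566.54
= 120.3000

120.3000


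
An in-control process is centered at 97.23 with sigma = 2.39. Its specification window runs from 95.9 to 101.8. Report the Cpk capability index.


Cpu = (USL - mean) / (3*sigma) = (101.8 - 97.23) / (3*2.39) = 0.6374
Cpl = (mean - LSL) / (3*sigma) = (97.23 - 95.9) / (3*2.39) = 0.1855
Cpk = min(Cpu, Cpl) = 0.1855

0.1855


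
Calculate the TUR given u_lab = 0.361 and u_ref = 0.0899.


TUR = u_lab / u_ref
= 0.361 / 0.0899
= 4.0156

4.0156


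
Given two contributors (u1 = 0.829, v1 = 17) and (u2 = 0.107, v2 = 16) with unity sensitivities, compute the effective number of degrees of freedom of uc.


uc = sqrt(u1^2 + u2^2) = sqrt(0.829^2 + 0.107^2) = 0.83587679
v_eff = uc^4 / (u1^4/v1 + u2^4/v2)
= 0.83587679^4 / (0.829^4/17 + 0.107^4/16)
= 0.48816773 / 0.027790557
v_eff = 17.5660

17.5660


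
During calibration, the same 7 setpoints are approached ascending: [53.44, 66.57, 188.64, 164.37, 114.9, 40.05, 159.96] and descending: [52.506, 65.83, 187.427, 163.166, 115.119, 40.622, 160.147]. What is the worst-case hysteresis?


|53.44 - 52.506| = 0.9340
|66.57 - 65.83| = 0.7400
|188.64 - 187.427| = 1.2130
|164.37 - 163.166| = 1.2040
|114.9 - 115.119| = 0.2190
|40.05 - 40.622| = 0.5720
|159.96 - 160.147| = 0.1870
hysteresis = max(diffs) = 1.2130

1.2130


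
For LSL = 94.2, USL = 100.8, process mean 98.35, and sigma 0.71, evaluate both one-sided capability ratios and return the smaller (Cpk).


Cpu = (USL - mean) / (3*sigma) = (100.8 - 98.35) / (3*0.71) = 1.1502
Cpl = (mean - LSL) / (3*sigma) = (98.35 - 94.2) / (3*0.71) = 1.9484
Cpk = min(Cpu, Cpl) = 1.1502

1.1502


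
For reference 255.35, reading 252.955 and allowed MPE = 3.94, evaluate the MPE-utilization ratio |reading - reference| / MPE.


e = indication - reference = 252.955 - 255.35 = -2.3950
|e| = 2.3950
ratio = |e| / MPE = 2.3950 / 3.94
ratio = 0.6079

0.6079


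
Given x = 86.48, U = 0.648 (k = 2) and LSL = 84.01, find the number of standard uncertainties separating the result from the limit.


u = U / k = 0.648 / 2 = 0.324
margin = |LSL - x| = |84.01 - 86.48| = 2.47
z = margin / u = 2.47 / 0.324
z = 7.6235

7.6235


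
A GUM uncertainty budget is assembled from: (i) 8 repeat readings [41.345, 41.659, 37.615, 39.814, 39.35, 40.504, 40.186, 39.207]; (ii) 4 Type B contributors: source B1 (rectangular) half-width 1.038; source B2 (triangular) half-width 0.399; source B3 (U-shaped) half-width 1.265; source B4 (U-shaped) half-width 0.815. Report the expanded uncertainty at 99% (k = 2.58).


mean = (41.345 + 41.659 + 37.615 + 39.814 + 39.35 + 40.504 + 40.186 + 39.207) / 8 = 39.96
s = sqrt(sum((x - mean)^2)/(n-1)) = 1.2879268
u_A = s / sqrt(n) = 1.2879268 / sqrt(8) = 0.45535089
u_B1 = 1.038 / sqrt(3) = 0.59928958
u_B2 = 0.399 / sqrt(6) = 0.16289107
u_B3 = 1.265 / sqrt(2) = 0.89449008
u_B4 = 0.815 / sqrt(2) = 0.57629203
uc = sqrt(0.45535089^2 + 0.59928958^2 + 0.16289107^2 + 0.89449008^2 + 0.57629203^2) = 1.3134881
U = k * uc = 2.58 * 1.3134881
U = 3.3888

3.3888


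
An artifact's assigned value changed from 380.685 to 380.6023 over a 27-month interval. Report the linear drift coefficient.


rate = (v2 - v1) / months
= (380.6023 - 380.685) / 27
= -0.0827 / 27
= -0.0031

-0.0031


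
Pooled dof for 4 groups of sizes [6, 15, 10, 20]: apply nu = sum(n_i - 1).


nu = sum_i (n_i - 1)
nu = ((6 - 1) + (15 - 1) + (10 - 1) + (20 - 1))
nu = 5 + 14 + 9 + 19
nu = 47

47


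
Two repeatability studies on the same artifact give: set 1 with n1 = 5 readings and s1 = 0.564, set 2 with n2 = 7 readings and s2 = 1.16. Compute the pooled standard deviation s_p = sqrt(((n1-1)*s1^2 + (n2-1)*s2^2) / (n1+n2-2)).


s_p = sqrt(((n1-1)*s1^2 + (n2-1)*s2^2) / (n1+n2-2))
numerator = (5-1)*0.564^2 + (7-1)*1.16^2 = 1.272384 + 8.0736 = 9.345984
denominator = 5 + 7 - 2 = 10
s_p^2 = 9.345984 / 10 = 0.9345984
s_p = sqrt(0.9345984) = 0.9667

0.9667


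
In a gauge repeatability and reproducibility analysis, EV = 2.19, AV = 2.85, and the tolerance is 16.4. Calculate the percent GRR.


GRR = sqrt(EV^2 + AV^2) = sqrt(2.19^2 + 2.85^2) = 3.5942454
%GRR = GRR / tol * 100 = 3.5942454 / 16.4 * 100
%GRR = 21.9161

21.9161


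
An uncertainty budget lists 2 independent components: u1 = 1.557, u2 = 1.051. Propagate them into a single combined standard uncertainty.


uc = sqrt(1.557^2 + 1.051^2)
uc = sqrt(3.52885)
uc = 1.8785

1.8785


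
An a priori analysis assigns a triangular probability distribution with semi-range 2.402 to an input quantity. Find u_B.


u_B = half_width / sqrt(6)
u_B = 2.402 / 2.4494897
u_B = 0.9806

0.9806


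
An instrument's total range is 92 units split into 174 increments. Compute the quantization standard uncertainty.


resolution = range / divisions
resolution = 92 / 174 = 0.52873563
u_res = resolution / (2*sqrt(3))
u_res = 0.52873563 / 3.4641016
u_res = 0.1526

0.1526


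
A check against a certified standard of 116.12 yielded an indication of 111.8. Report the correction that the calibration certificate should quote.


Correction = standard - reading
= 116.12 - 111.8
= 4.3200

4.3200


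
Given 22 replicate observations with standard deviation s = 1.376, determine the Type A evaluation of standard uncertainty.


u_A = s / sqrt(n)
u_A = 1.376 / sqrt(22)
u_A = 1.376 / 4.6904158
u_A = 0.2934

0.2934


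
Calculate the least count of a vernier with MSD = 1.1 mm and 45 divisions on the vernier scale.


LC = MSD / n_div
= 1.1 / 45
= 0.0244

0.0244


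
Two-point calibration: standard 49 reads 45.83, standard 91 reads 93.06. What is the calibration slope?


slope = (y2 - y1) / (x2 - x1)
= (93.06 - 45.83) / (91 - 49)
= 47.2300 / 42
= 1.1245

1.1245


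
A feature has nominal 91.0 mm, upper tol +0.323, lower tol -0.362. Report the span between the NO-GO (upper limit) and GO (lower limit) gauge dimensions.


GO = nominal - lower_tol (smallest hole = maximum material condition)
GO = 91.0 - 0.362 = 90.638
NO-GO = nominal + upper_tol (largest hole = least material condition)
NO-GO = 91.0 + 0.323 = 91.323
spread = NO-GO - GO = 91.323 - 90.638 = 0.6850

0.6850


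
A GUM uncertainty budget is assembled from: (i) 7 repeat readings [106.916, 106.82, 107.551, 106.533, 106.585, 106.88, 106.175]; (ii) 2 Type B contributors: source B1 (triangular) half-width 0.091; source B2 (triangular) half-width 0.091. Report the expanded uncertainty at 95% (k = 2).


mean = (106.916 + 106.82 + 107.551 + 106.533 + 106.585 + 106.88 + 106.175) / 7 = 106.78
s = sqrt(sum((x - mean)^2)/(n-1)) = 0.42614473
u_A = s / sqrt(n) = 0.42614473 / sqrt(7) = 0.16106757
u_B1 = 0.091 / sqrt(6) = 0.037150594
u_B2 = 0.091 / sqrt(6) = 0.037150594
uc = sqrt(0.16106757^2 + 0.037150594^2 + 0.037150594^2) = 0.16941988
U = k * uc = 2 * 0.16941988
U = 0.3388

0.3388


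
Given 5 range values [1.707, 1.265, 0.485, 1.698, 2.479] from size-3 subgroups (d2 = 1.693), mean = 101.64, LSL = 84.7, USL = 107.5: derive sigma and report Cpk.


R_bar = (1.707 + 1.265 + 0.485 + 1.698 + 2.479) / 5 = 1.5268
sigma = R_bar / d2 = 1.5268 / 1.693 = 0.90183107
Cp = (USL - LSL)/(6*sigma) = (107.5 - 84.7)/(6*0.90183107) = 4.2136
Cpu = (107.5 - 101.64)/(3*0.90183107) = 2.1660
Cpl = (101.64 - 84.7)/(3*0.90183107) = 6.2613
Cpk = min(Cpu, Cpl) = 2.1660

2.1660


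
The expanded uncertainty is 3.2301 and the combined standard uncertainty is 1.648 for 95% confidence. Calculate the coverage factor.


k = U / uc
k = 3.2301 / 1.648
k = 1.96

1.96


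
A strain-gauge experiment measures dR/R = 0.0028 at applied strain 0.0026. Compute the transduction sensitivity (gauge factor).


GF = (dR/R) / epsilon
= 0.0028 / 0.0026
= 1.0769

1.0769


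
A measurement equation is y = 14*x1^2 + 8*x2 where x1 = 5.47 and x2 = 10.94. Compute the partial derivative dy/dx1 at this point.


y = 14*x1^2 + 8*x2
dy/dx1 = 2*14*x1
Evaluate at x1 = 5.47: c1 = 28 * 5.47
c1 = 153.1600

153.1600


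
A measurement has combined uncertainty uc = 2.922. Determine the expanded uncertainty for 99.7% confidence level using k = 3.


U = k * uc
U = 3 * 2.922
U = 8.7660

8.7660


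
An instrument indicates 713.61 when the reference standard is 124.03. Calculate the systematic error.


Systematic error = measured - true
= 713.61 - 124.03
= 589.5800

589.5800


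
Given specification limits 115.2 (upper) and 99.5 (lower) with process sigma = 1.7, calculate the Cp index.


Cp = (USL - LSL) / (6 * sigma)
= (115.2 - 99.5) / (6 * 1.7)
= 15.7000 / 10.2000
= 1.5392

1.5392


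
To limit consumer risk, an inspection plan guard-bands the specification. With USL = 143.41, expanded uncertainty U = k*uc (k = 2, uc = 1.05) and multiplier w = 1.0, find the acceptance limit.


U = k * uc = 2 * 1.05 = 2.1
guard band g = w * U = 1.0 * 2.1 = 2.1
AL = USL - g = 143.41 - 2.1
AL = 141.3100

141.3100


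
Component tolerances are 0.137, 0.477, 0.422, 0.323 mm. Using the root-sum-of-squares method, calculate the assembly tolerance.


RSS = sqrt(0.137^2 + 0.477^2 + 0.422^2 + 0.323^2)
= sqrt(0.528711)
= 0.7271

0.7271


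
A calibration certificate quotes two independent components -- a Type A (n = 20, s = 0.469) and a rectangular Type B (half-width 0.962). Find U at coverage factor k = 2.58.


u_A = s / sqrt(n) = 0.469 / sqrt(20) = 0.10487159
u_B = half_width / sqrt(3) = 0.962 / sqrt(3) = 0.55541096
uc = sqrt(u_A^2 + u_B^2) = sqrt(0.10487159^2 + 0.55541096^2) = 0.56522507
U = k * uc = 2.58 * 0.56522507
U = 1.4583

1.4583


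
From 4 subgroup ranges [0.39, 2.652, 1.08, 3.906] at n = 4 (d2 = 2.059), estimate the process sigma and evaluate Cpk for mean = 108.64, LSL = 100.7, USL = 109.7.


R_bar = (0.39 + 2.652 + 1.08 + 3.906) / 4 = 2.007
sigma = R_bar / d2 = 2.007 / 2.059 = 0.97474502
Cp = (USL - LSL)/(6*sigma) = (109.7 - 100.7)/(6*0.97474502) = 1.5389
Cpu = (109.7 - 108.64)/(3*0.97474502) = 0.3625
Cpl = (108.64 - 100.7)/(3*0.97474502) = 2.7152
Cpk = min(Cpu, Cpl) = 0.3625

0.3625


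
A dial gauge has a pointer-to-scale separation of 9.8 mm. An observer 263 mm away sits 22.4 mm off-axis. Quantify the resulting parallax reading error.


error = h * offset / d
= 9.8 * 22.4 / 263
= 0.8347

0.8347


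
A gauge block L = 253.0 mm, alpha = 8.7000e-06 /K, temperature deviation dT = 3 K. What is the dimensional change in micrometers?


dL = L * alpha * dT
= 253.0 * 8.7000e-06 * 3
= 0.0066033 mm
dL_um = 0.0066033 * 1000 = 6.6033 um

6.6033


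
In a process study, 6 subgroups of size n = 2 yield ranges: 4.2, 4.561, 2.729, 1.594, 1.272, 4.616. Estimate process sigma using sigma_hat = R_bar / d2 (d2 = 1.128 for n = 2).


R_bar = (4.2 + 4.561 + 2.729 + 1.594 + 1.272 + 4.616) / 6
R_bar = 18.972 / 6 = 3.162
sigma_hat = R_bar / d2 = 3.162 / 1.128 = 2.8032

2.8032


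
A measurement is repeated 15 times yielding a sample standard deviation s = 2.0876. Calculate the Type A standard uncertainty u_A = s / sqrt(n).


u_A = s / sqrt(n)
u_A = 2.0876 / sqrt(15)
u_A = 2.0876 / 3.8729833
u_A = 0.5390

0.5390


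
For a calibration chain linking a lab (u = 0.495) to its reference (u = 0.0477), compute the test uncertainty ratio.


TUR = u_lab / u_ref
= 0.495 / 0.0477
= 10.3774

10.3774


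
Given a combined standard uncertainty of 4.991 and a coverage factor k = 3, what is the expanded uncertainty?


U = k * uc
U = 3 * 4.991
U = 14.9730

14.9730


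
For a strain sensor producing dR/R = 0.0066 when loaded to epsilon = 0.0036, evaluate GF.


GF = (dR/R) / epsilon
= 0.0066 / 0.0036
= 1.8333

1.8333


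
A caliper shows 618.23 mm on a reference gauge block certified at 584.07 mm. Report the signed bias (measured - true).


Systematic error = measured - true
= 618.23 - 584.07
= 34.1600

34.1600


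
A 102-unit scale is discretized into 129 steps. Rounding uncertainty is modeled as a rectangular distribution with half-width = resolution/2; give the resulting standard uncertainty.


resolution = range / divisions
resolution = 102 / 129 = 0.79069767
u_res = resolution / (2*sqrt(3))
u_res = 0.79069767 / 3.4641016
u_res = 0.2283

0.2283


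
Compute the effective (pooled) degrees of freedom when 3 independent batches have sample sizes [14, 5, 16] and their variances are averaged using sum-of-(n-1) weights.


nu = sum_i (n_i - 1)
nu = ((14 - 1) + (5 - 1) + (16 - 1))
nu = 13 + 4 + 15
nu = 32

32


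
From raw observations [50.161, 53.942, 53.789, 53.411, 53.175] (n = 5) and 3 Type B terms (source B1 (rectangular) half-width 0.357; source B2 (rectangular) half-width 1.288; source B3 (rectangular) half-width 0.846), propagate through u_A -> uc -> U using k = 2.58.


mean = (50.161 + 53.942 + 53.789 + 53.411 + 53.175) / 5 = 52.8956
s = sqrt(sum((x - mean)^2)/(n-1)) = 1.5584331
u_A = s / sqrt(n) = 1.5584331 / sqrt(5) = 0.69695247
u_B1 = 0.357 / sqrt(3) = 0.20611405
u_B2 = 1.288 / sqrt(3) = 0.74362715
u_B3 = 0.846 / sqrt(3) = 0.48843833
uc = sqrt(0.69695247^2 + 0.20611405^2 + 0.74362715^2 + 0.48843833^2) = 1.1488164
U = k * uc = 2.58 * 1.1488164
U = 2.9639

2.9639


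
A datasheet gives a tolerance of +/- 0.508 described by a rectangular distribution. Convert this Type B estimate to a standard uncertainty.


u_B = half_width / sqrt(3)
u_B = 0.508 / 1.7320508
u_B = 0.2933

0.2933


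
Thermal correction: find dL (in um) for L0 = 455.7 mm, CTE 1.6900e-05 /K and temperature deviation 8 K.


dL = L * alpha * dT
= 455.7 * 1.6900e-05 * 8
= 0.0616106 mm
dL_um = 0.0616106 * 1000 = 61.6106 um

61.6106


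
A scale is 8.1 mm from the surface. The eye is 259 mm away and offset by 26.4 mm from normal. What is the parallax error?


error = h * offset / d
= 8.1 * 26.4 / 259
= 0.8256

0.8256


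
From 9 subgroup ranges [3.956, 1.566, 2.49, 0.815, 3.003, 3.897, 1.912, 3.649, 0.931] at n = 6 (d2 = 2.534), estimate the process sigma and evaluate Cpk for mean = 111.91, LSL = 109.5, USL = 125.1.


R_bar = (3.956 + 1.566 + 2.49 + 0.815 + 3.003 + 3.897 + 1.912 + 3.649 + 0.931) / 9 = 2.4687778
sigma = R_bar / d2 = 2.4687778 / 2.534 = 0.97426117
Cp = (USL - LSL)/(6*sigma) = (125.1 - 109.5)/(6*0.97426117) = 2.6687
Cpu = (125.1 - 111.91)/(3*0.97426117) = 4.5128
Cpl = (111.91 - 109.5)/(3*0.97426117) = 0.8246
Cpk = min(Cpu, Cpl) = 0.8246

0.8246


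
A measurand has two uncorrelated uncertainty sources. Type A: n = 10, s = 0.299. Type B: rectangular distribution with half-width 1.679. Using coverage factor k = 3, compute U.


u_A = s / sqrt(n) = 0.299 / sqrt(10) = 0.094552102
u_B = half_width / sqrt(3) = 1.679 / sqrt(3) = 0.9693711
uc = sqrt(u_A^2 + u_B^2) = sqrt(0.094552102^2 + 0.9693711^2) = 0.97397147
U = k * uc = 3 * 0.97397147
U = 2.9219

2.9219


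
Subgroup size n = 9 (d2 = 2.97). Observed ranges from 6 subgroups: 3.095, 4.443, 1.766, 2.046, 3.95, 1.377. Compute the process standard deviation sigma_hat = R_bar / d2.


R_bar = (3.095 + 4.443 + 1.766 + 2.046 + 3.95 + 1.377) / 6
R_bar = 16.677 / 6 = 2.7795
sigma_hat = R_bar / d2 = 2.7795 / 2.97 = 0.9359

0.9359


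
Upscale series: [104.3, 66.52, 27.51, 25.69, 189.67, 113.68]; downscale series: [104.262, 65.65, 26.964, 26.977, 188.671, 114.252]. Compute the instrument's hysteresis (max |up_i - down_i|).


|104.3 - 104.262| = 0.0380
|66.52 - 65.65| = 0.8700
|27.51 - 26.964| = 0.5460
|25.69 - 26.977| = 1.2870
|189.67 - 188.671| = 0.9990
|113.68 - 114.252| = 0.5720
hysteresis = max(diffs) = 1.2870

1.2870


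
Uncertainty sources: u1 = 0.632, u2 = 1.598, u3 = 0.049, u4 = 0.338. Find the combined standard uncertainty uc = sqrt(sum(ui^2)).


uc = sqrt(0.632^2 + 1.598^2 + 0.049^2 + 0.338^2)
uc = sqrt(3.069673)
uc = 1.7520

1.7520


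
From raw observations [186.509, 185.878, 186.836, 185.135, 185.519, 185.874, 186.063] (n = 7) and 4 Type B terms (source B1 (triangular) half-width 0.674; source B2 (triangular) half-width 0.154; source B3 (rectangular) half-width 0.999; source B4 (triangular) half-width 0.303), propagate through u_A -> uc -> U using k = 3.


mean = (186.509 + 185.878 + 186.836 + 185.135 + 185.519 + 185.874 + 186.063) / 7 = 185.9734286
s = sqrt(sum((x - mean)^2)/(n-1)) = 0.57261821
u_A = s / sqrt(n) = 0.57261821 / sqrt(7) = 0.21642934
u_B1 = 0.674 / sqrt(6) = 0.27515935
u_B2 = 0.154 / sqrt(6) = 0.062870237
u_B3 = 0.999 / sqrt(3) = 0.57677292
u_B4 = 0.303 / sqrt(6) = 0.12369923
uc = sqrt(0.21642934^2 + 0.27515935^2 + 0.062870237^2 + 0.57677292^2 + 0.12369923^2) = 0.68882182
U = k * uc = 3 * 0.68882182
U = 2.0665

2.0665


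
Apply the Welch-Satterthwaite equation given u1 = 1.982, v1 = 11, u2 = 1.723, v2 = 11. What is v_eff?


uc = sqrt(u1^2 + u2^2) = sqrt(1.982^2 + 1.723^2) = 2.6262241
v_eff = uc^4 / (u1^4/v1 + u2^4/v2)
= 2.6262241^4 / (1.982^4/11 + 1.723^4/11)
= 47.56934 / 2.2040983
v_eff = 21.5822

21.5822


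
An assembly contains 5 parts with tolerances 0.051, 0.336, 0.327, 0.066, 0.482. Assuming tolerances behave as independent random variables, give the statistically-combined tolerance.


RSS = sqrt(0.051^2 + 0.336^2 + 0.327^2 + 0.066^2 + 0.482^2)
= sqrt(0.459106)
= 0.6776

0.6776


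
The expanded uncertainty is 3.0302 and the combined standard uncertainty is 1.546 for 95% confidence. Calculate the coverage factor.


k = U / uc
k = 3.0302 / 1.546
k = 1.96

1.96


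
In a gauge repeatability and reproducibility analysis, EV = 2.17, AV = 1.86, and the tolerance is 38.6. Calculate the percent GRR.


GRR = sqrt(EV^2 + AV^2) = sqrt(2.17^2 + 1.86^2) = 2.8580588
%GRR = GRR / tol * 100 = 2.8580588 / 38.6 * 100
%GRR = 7.4043

7.4043


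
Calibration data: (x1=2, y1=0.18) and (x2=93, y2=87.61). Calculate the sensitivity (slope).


slope = (y2 - y1) / (x2 - x1)
= (87.61 - 0.18) / (93 - 2)
= 87.4300 / 91
= 0.9608

0.9608


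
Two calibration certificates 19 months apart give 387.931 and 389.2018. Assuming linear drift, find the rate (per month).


rate = (v2 - v1) / months
= (389.2018 - 387.931) / 19
= 1.2708 / 19
= 0.0669

0.0669


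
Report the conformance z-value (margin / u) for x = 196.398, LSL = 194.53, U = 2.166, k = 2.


u = U / k = 2.166 / 2 = 1.083
margin = |LSL - x| = |194.53 - 196.398| = 1.868
z = margin / u = 1.868 / 1.083
z = 1.7248

1.7248


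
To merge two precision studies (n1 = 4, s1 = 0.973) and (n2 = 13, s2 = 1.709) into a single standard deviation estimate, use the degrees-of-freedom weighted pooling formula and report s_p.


s_p = sqrt(((n1-1)*s1^2 + (n2-1)*s2^2) / (n1+n2-2))
numerator = (4-1)*0.973^2 + (13-1)*1.709^2 = 2.840187 + 35.048172 = 37.888359
denominator = 4 + 13 - 2 = 15
s_p^2 = 37.888359 / 15 = 2.5258906
s_p = sqrt(2.5258906) = 1.5893

1.5893
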